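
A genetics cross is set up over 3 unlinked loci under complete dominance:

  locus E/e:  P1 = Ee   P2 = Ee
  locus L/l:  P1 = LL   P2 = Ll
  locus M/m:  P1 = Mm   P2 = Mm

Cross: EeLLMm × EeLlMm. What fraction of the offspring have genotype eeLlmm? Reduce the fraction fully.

EeLLMm gametes: ELM×2, ELm×2, eLM×2, eLm×2
EeLlMm gametes: ELM×1, ELm×1, ElM×1, Elm×1, eLM×1, eLm×1, elM×1, elm×1
EeLLMm×EeLlMm grid (8·8=64): EELLMM=2 EELLMm=4 EELLmm=2 EELlMM=2 EELlMm=4 EELlmm=2 EeLLMM=4 EeLLMm=8 EeLLmm=4 EeLlMM=4 EeLlMm=8 EeLlmm=4 eeLLMM=2 eeLLMm=4 eeLLmm=2 eeLlMM=2 eeLlMm=4 eeLlmm=2
eeLlmm hits 2/64; gcd=2; 2÷2/64÷2 = 1/32

P(eeLlmm) = 1/32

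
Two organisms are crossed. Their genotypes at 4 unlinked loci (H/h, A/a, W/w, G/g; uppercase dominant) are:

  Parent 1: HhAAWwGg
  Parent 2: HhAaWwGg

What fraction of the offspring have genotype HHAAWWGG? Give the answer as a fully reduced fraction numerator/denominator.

HhAAWwGg gametes: HAWG×2, HAWg×2, HAwG×2, HAwg×2, hAWG×2, hAWg×2, hAwG×2, hAwg×2
HhAaWwGg gametes: HAWG×1, HAWg×1, HAwG×1, HAwg×1, HaWG×1, HaWg×1, HawG×1, Hawg×1, hAWG×1, hAWg×1, hAwG×1, hAwg×1, haWG×1, haWg×1, hawG×1, hawg×1
HhAAWwGg×HhAaWwGg grid (16·16=256): HHAAWWGG=2 HHAAWWGg=4 HHAAWWgg=2 HHAAWwGG=4 HHAAWwGg=8 HHAAWwgg=4 HHAAwwGG=2 HHAAwwGg=4 HHAAwwgg=2 HHAaWWGG=2 HHAaWWGg=4 HHAaWWgg=2 HHAaWwGG=4 HHAaWwGg=8 HHAaWwgg=4 HHAawwGG=2 HHAawwGg=4 HHAawwgg=2 HhAAWWGG=4 HhAAWWGg=8 HhAAWWgg=4 HhAAWwGG=8 HhAAWwGg=16 HhAAWwgg=8 HhAAwwGG=4 HhAAwwGg=8 HhAAwwgg=4 HhAaWWGG=4 HhAaWWGg=8 HhAaWWgg=4 HhAaWwGG=8 HhAaWwGg=16 HhAaWwgg=8 HhAawwGG=4 HhAawwGg=8 HhAawwgg=4 hhAAWWGG=2 hhAAWWGg=4 hhAAWWgg=2 hhAAWwGG=4 hhAAWwGg=8 hhAAWwgg=4 hhAAwwGG=2 hhAAwwGg=4 hhAAwwgg=2 hhAaWWGG=2 hhAaWWGg=4 hhAaWWgg=2 hhAaWwGG=4 hhAaWwGg=8 hhAaWwgg=4 hhAawwGG=2 hhAawwGg=4 hhAawwgg=2
HHAAWWGG hits 2/256; gcd=2; 2÷2/256÷2 = 1/128

P(HHAAWWGG) = 1/128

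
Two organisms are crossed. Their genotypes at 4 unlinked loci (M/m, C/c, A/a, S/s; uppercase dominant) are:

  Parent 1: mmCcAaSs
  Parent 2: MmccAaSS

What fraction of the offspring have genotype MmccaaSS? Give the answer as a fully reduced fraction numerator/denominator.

P(MmccaaSS) = 1/32

mmCcAaSs gametes: mCAS×2, mCAs×2, mCaS×2, mCas×2, mcAS×2, mcAs×2, mcaS×2, mcas×2
MmccAaSS gametes: McAS×4, McaS×4, mcAS×4, mcaS×4
mmCcAaSs×MmccAaSS grid (16·16=256): MmCcAASS=8 MmCcAASs=8 MmCcAaSS=16 MmCcAaSs=16 MmCcaaSS=8 MmCcaaSs=8 MmccAASS=8 MmccAASs=8 MmccAaSS=16 MmccAaSs=16 MmccaaSS=8 MmccaaSs=8 mmCcAASS=8 mmCcAASs=8 mmCcAaSS=16 mmCcAaSs=16 mmCcaaSS=8 mmCcaaSs=8 mmccAASS=8 mmccAASs=8 mmccAaSS=16 mmccAaSs=16 mmccaaSS=8 mmccaaSs=8
MmccaaSS hits 8/256; gcd=8; 8÷8/256÷8 = 1/32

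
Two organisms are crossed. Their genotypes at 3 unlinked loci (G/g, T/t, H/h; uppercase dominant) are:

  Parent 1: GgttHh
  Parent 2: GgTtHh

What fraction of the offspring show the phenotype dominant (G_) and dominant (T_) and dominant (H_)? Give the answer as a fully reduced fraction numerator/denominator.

P(G_ T_ H_) = 9/32

GgttHh gametes: GtH×2, Gth×2, gtH×2, gth×2
GgTtHh gametes: GTH×1, GTh×1, GtH×1, Gth×1, gTH×1, gTh×1, gtH×1, gth×1
GgttHh×GgTtHh grid (8·8=64): GGTtHH=2 GGTtHh=4 GGTthh=2 GGttHH=2 GGttHh=4 GGtthh=2 GgTtHH=4 GgTtHh=8 GgTthh=4 GgttHH=4 GgttHh=8 Ggtthh=4 ggTtHH=2 ggTtHh=4 ggTthh=2 ggttHH=2 ggttHh=4 ggtthh=2
G_ T_ H_ hits 18/64; gcd=2; 18÷2/64÷2 = 9/32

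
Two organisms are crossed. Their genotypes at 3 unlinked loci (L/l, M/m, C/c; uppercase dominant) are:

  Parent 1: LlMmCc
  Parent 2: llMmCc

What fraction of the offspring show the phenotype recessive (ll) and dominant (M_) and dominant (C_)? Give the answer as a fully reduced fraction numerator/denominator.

P(ll M_ C_) = 9/32

LlMmCc gametes: LMC×1, LMc×1, LmC×1, Lmc×1, lMC×1, lMc×1, lmC×1, lmc×1
llMmCc gametes: lMC×2, lMc×2, lmC×2, lmc×2
LlMmCc×llMmCc grid (8·8=64): LlMMCC=2 LlMMCc=4 LlMMcc=2 LlMmCC=4 LlMmCc=8 LlMmcc=4 LlmmCC=2 LlmmCc=4 Llmmcc=2 llMMCC=2 llMMCc=4 llMMcc=2 llMmCC=4 llMmCc=8 llMmcc=4 llmmCC=2 llmmCc=4 llmmcc=2
ll M_ C_ hits 18/64; gcd=2; 18÷2/64÷2 = 9/32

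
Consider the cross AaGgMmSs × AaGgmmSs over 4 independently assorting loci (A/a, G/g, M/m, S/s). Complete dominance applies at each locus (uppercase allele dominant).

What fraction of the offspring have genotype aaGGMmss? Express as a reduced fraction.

AaGgMmSs gametes: AGMS×1, AGMs×1, AGmS×1, AGms×1, AgMS×1, AgMs×1, AgmS×1, Agms×1, aGMS×1, aGMs×1, aGmS×1, aGms×1, agMS×1, agMs×1, agmS×1, agms×1
AaGgmmSs gametes: AGmS×2, AGms×2, AgmS×2, Agms×2, aGmS×2, aGms×2, agmS×2, agms×2
AaGgMmSs×AaGgmmSs grid (16·16=256): AAGGMmSS=2 AAGGMmSs=4 AAGGMmss=2 AAGGmmSS=2 AAGGmmSs=4 AAGGmmss=2 AAGgMmSS=4 AAGgMmSs=8 AAGgMmss=4 AAGgmmSS=4 AAGgmmSs=8 AAGgmmss=4 AAggMmSS=2 AAggMmSs=4 AAggMmss=2 AAggmmSS=2 AAggmmSs=4 AAggmmss=2 AaGGMmSS=4 AaGGMmSs=8 AaGGMmss=4 AaGGmmSS=4 AaGGmmSs=8 AaGGmmss=4 AaGgMmSS=8 AaGgMmSs=16 AaGgMmss=8 AaGgmmSS=8 AaGgmmSs=16 AaGgmmss=8 AaggMmSS=4 AaggMmSs=8 AaggMmss=4 AaggmmSS=4 AaggmmSs=8 Aaggmmss=4 aaGGMmSS=2 aaGGMmSs=4 aaGGMmss=2 aaGGmmSS=2 aaGGmmSs=4 aaGGmmss=2 aaGgMmSS=4 aaGgMmSs=8 aaGgMmss=4 aaGgmmSS=4 aaGgmmSs=8 aaGgmmss=4 aaggMmSS=2 aaggMmSs=4 aaggMmss=2 aaggmmSS=2 aaggmmSs=4 aaggmmss=2
aaGGMmss hits 2/256; gcd=2; 2÷2/256÷2 = 1/128

P(aaGGMmss) = 1/128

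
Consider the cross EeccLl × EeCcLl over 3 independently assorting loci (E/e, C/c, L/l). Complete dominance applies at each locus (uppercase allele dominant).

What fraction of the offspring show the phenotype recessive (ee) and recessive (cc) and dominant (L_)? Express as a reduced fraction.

P(ee cc L_) = 3/32

EeccLl gametes: EcL×2, Ecl×2, ecL×2, ecl×2
EeCcLl gametes: ECL×1, ECl×1, EcL×1, Ecl×1, eCL×1, eCl×1, ecL×1, ecl×1
EeccLl×EeCcLl grid (8·8=64): EECcLL=2 EECcLl=4 EECcll=2 EEccLL=2 EEccLl=4 EEccll=2 EeCcLL=4 EeCcLl=8 EeCcll=4 EeccLL=4 EeccLl=8 Eeccll=4 eeCcLL=2 eeCcLl=4 eeCcll=2 eeccLL=2 eeccLl=4 eeccll=2
ee cc L_ hits 6/64; gcd=2; 6÷2/64÷2 = 3/32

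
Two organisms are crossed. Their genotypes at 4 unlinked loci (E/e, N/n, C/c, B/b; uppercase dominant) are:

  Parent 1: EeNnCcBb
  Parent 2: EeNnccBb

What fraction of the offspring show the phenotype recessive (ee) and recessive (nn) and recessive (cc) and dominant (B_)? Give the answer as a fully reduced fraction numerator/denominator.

P(ee nn cc B_) = 3/128

EeNnCcBb gametes: ENCB×1, ENCb×1, ENcB×1, ENcb×1, EnCB×1, EnCb×1, EncB×1, Encb×1, eNCB×1, eNCb×1, eNcB×1, eNcb×1, enCB×1, enCb×1, encB×1, encb×1
EeNnccBb gametes: ENcB×2, ENcb×2, EncB×2, Encb×2, eNcB×2, eNcb×2, encB×2, encb×2
EeNnCcBb×EeNnccBb grid (16·16=256): EENNCcBB=2 EENNCcBb=4 EENNCcbb=2 EENNccBB=2 EENNccBb=4 EENNccbb=2 EENnCcBB=4 EENnCcBb=8 EENnCcbb=4 EENnccBB=4 EENnccBb=8 EENnccbb=4 EEnnCcBB=2 EEnnCcBb=4 EEnnCcbb=2 EEnnccBB=2 EEnnccBb=4 EEnnccbb=2 EeNNCcBB=4 EeNNCcBb=8 EeNNCcbb=4 EeNNccBB=4 EeNNccBb=8 EeNNccbb=4 EeNnCcBB=8 EeNnCcBb=16 EeNnCcbb=8 EeNnccBB=8 EeNnccBb=16 EeNnccbb=8 EennCcBB=4 EennCcBb=8 EennCcbb=4 EennccBB=4 EennccBb=8 Eennccbb=4 eeNNCcBB=2 eeNNCcBb=4 eeNNCcbb=2 eeNNccBB=2 eeNNccBb=4 eeNNccbb=2 eeNnCcBB=4 eeNnCcBb=8 eeNnCcbb=4 eeNnccBB=4 eeNnccBb=8 eeNnccbb=4 eennCcBB=2 eennCcBb=4 eennCcbb=2 eennccBB=2 eennccBb=4 eennccbb=2
ee nn cc B_ hits 6/256; gcd=2; 6÷2/256÷2 = 3/128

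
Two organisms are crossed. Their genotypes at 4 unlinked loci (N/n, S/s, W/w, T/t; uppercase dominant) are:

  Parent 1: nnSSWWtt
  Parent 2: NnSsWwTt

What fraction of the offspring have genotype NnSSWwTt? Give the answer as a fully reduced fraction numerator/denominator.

nnSSWWtt gametes: nSWt×16
NnSsWwTt gametes: NSWT×1, NSWt×1, NSwT×1, NSwt×1, NsWT×1, NsWt×1, NswT×1, Nswt×1, nSWT×1, nSWt×1, nSwT×1, nSwt×1, nsWT×1, nsWt×1, nswT×1, nswt×1
nnSSWWtt×NnSsWwTt grid (16·16=256): NnSSWWTt=16 NnSSWWtt=16 NnSSWwTt=16 NnSSWwtt=16 NnSsWWTt=16 NnSsWWtt=16 NnSsWwTt=16 NnSsWwtt=16 nnSSWWTt=16 nnSSWWtt=16 nnSSWwTt=16 nnSSWwtt=16 nnSsWWTt=16 nnSsWWtt=16 nnSsWwTt=16 nnSsWwtt=16
NnSSWwTt hits 16/256; gcd=16; 16÷16/256÷16 = 1/16

P(NnSSWwTt) = 1/16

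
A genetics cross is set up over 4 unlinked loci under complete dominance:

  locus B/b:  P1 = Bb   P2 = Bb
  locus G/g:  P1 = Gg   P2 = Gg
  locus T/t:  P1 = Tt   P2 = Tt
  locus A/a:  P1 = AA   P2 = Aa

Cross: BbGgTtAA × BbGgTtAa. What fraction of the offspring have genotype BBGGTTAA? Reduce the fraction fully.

P(BBGGTTAA) = 1/128

BbGgTtAA gametes: BGTA×2, BGtA×2, BgTA×2, BgtA×2, bGTA×2, bGtA×2, bgTA×2, bgtA×2
BbGgTtAa gametes: BGTA×1, BGTa×1, BGtA×1, BGta×1, BgTA×1, BgTa×1, BgtA×1, Bgta×1, bGTA×1, bGTa×1, bGtA×1, bGta×1, bgTA×1, bgTa×1, bgtA×1, bgta×1
BbGgTtAA×BbGgTtAa grid (16·16=256): BBGGTTAA=2 BBGGTTAa=2 BBGGTtAA=4 BBGGTtAa=4 BBGGttAA=2 BBGGttAa=2 BBGgTTAA=4 BBGgTTAa=4 BBGgTtAA=8 BBGgTtAa=8 BBGgttAA=4 BBGgttAa=4 BBggTTAA=2 BBggTTAa=2 BBggTtAA=4 BBggTtAa=4 BBggttAA=2 BBggttAa=2 BbGGTTAA=4 BbGGTTAa=4 BbGGTtAA=8 BbGGTtAa=8 BbGGttAA=4 BbGGttAa=4 BbGgTTAA=8 BbGgTTAa=8 BbGgTtAA=16 BbGgTtAa=16 BbGgttAA=8 BbGgttAa=8 BbggTTAA=4 BbggTTAa=4 BbggTtAA=8 BbggTtAa=8 BbggttAA=4 BbggttAa=4 bbGGTTAA=2 bbGGTTAa=2 bbGGTtAA=4 bbGGTtAa=4 bbGGttAA=2 bbGGttAa=2 bbGgTTAA=4 bbGgTTAa=4 bbGgTtAA=8 bbGgTtAa=8 bbGgttAA=4 bbGgttAa=4 bbggTTAA=2 bbggTTAa=2 bbggTtAA=4 bbggTtAa=4 bbggttAA=2 bbggttAa=2
BBGGTTAA hits 2/256; gcd=2; 2÷2/256÷2 = 1/128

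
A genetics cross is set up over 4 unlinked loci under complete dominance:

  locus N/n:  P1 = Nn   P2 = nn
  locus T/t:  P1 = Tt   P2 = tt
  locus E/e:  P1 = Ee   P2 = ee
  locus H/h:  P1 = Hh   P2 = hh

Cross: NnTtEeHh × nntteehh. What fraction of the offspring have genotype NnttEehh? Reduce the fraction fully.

P(NnttEehh) = 1/16

NnTtEeHh gametes: NTEH×1, NTEh×1, NTeH×1, NTeh×1, NtEH×1, NtEh×1, NteH×1, Nteh×1, nTEH×1, nTEh×1, nTeH×1, nTeh×1, ntEH×1, ntEh×1, nteH×1, nteh×1
nntteehh gametes: nteh×16
NnTtEeHh×nntteehh grid (16·16=256): NnTtEeHh=16 NnTtEehh=16 NnTteeHh=16 NnTteehh=16 NnttEeHh=16 NnttEehh=16 NntteeHh=16 Nntteehh=16 nnTtEeHh=16 nnTtEehh=16 nnTteeHh=16 nnTteehh=16 nnttEeHh=16 nnttEehh=16 nntteeHh=16 nntteehh=16
NnttEehh hits 16/256; gcd=16; 16÷16/256÷16 = 1/16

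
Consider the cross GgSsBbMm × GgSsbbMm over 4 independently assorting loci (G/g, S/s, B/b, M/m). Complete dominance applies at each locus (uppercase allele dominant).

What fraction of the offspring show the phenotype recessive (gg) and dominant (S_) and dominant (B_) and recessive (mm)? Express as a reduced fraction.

GgSsBbMm gametes: GSBM×1, GSBm×1, GSbM×1, GSbm×1, GsBM×1, GsBm×1, GsbM×1, Gsbm×1, gSBM×1, gSBm×1, gSbM×1, gSbm×1, gsBM×1, gsBm×1, gsbM×1, gsbm×1
GgSsbbMm gametes: GSbM×2, GSbm×2, GsbM×2, Gsbm×2, gSbM×2, gSbm×2, gsbM×2, gsbm×2
GgSsBbMm×GgSsbbMm grid (16·16=256): GGSSBbMM=2 GGSSBbMm=4 GGSSBbmm=2 GGSSbbMM=2 GGSSbbMm=4 GGSSbbmm=2 GGSsBbMM=4 GGSsBbMm=8 GGSsBbmm=4 GGSsbbMM=4 GGSsbbMm=8 GGSsbbmm=4 GGssBbMM=2 GGssBbMm=4 GGssBbmm=2 GGssbbMM=2 GGssbbMm=4 GGssbbmm=2 GgSSBbMM=4 GgSSBbMm=8 GgSSBbmm=4 GgSSbbMM=4 GgSSbbMm=8 GgSSbbmm=4 GgSsBbMM=8 GgSsBbMm=16 GgSsBbmm=8 GgSsbbMM=8 GgSsbbMm=16 GgSsbbmm=8 GgssBbMM=4 GgssBbMm=8 GgssBbmm=4 GgssbbMM=4 GgssbbMm=8 Ggssbbmm=4 ggSSBbMM=2 ggSSBbMm=4 ggSSBbmm=2 ggSSbbMM=2 ggSSbbMm=4 ggSSbbmm=2 ggSsBbMM=4 ggSsBbMm=8 ggSsBbmm=4 ggSsbbMM=4 ggSsbbMm=8 ggSsbbmm=4 ggssBbMM=2 ggssBbMm=4 ggssBbmm=2 ggssbbMM=2 ggssbbMm=4 ggssbbmm=2
gg S_ B_ mm hits 6/256; gcd=2; 6÷2/256÷2 = 3/128

P(gg S_ B_ mm) = 3/128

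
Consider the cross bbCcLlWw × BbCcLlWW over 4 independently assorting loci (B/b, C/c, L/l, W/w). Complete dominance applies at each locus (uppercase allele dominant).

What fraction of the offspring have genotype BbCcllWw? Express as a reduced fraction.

bbCcLlWw gametes: bCLW×2, bCLw×2, bClW×2, bClw×2, bcLW×2, bcLw×2, bclW×2, bclw×2
BbCcLlWW gametes: BCLW×2, BClW×2, BcLW×2, BclW×2, bCLW×2, bClW×2, bcLW×2, bclW×2
bbCcLlWw×BbCcLlWW grid (16·16=256): BbCCLLWW=4 BbCCLLWw=4 BbCCLlWW=8 BbCCLlWw=8 BbCCllWW=4 BbCCllWw=4 BbCcLLWW=8 BbCcLLWw=8 BbCcLlWW=16 BbCcLlWw=16 BbCcllWW=8 BbCcllWw=8 BbccLLWW=4 BbccLLWw=4 BbccLlWW=8 BbccLlWw=8 BbccllWW=4 BbccllWw=4 bbCCLLWW=4 bbCCLLWw=4 bbCCLlWW=8 bbCCLlWw=8 bbCCllWW=4 bbCCllWw=4 bbCcLLWW=8 bbCcLLWw=8 bbCcLlWW=16 bbCcLlWw=16 bbCcllWW=8 bbCcllWw=8 bbccLLWW=4 bbccLLWw=4 bbccLlWW=8 bbccLlWw=8 bbccllWW=4 bbccllWw=4
BbCcllWw hits 8/256; gcd=8; 8÷8/256÷8 = 1/32

P(BbCcllWw) = 1/32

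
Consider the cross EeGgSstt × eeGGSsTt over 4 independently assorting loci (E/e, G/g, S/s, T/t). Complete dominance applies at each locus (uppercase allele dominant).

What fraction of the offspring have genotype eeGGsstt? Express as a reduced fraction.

P(eeGGsstt) = 1/32

EeGgSstt gametes: EGSt×2, EGst×2, EgSt×2, Egst×2, eGSt×2, eGst×2, egSt×2, egst×2
eeGGSsTt gametes: eGST×4, eGSt×4, eGsT×4, eGst×4
EeGgSstt×eeGGSsTt grid (16·16=256): EeGGSSTt=8 EeGGSStt=8 EeGGSsTt=16 EeGGSstt=16 EeGGssTt=8 EeGGsstt=8 EeGgSSTt=8 EeGgSStt=8 EeGgSsTt=16 EeGgSstt=16 EeGgssTt=8 EeGgsstt=8 eeGGSSTt=8 eeGGSStt=8 eeGGSsTt=16 eeGGSstt=16 eeGGssTt=8 eeGGsstt=8 eeGgSSTt=8 eeGgSStt=8 eeGgSsTt=16 eeGgSstt=16 eeGgssTt=8 eeGgsstt=8
eeGGsstt hits 8/256; gcd=8; 8÷8/256÷8 = 1/32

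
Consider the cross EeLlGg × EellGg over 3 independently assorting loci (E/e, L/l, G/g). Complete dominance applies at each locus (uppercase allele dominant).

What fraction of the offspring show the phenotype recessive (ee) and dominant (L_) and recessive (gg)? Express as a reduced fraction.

EeLlGg gametes: ELG×1, ELg×1, ElG×1, Elg×1, eLG×1, eLg×1, elG×1, elg×1
EellGg gametes: ElG×2, Elg×2, elG×2, elg×2
EeLlGg×EellGg grid (8·8=64): EELlGG=2 EELlGg=4 EELlgg=2 EEllGG=2 EEllGg=4 EEllgg=2 EeLlGG=4 EeLlGg=8 EeLlgg=4 EellGG=4 EellGg=8 Eellgg=4 eeLlGG=2 eeLlGg=4 eeLlgg=2 eellGG=2 eellGg=4 eellgg=2
ee L_ gg hits 2/64; gcd=2; 2÷2/64÷2 = 1/32

P(ee L_ gg) = 1/32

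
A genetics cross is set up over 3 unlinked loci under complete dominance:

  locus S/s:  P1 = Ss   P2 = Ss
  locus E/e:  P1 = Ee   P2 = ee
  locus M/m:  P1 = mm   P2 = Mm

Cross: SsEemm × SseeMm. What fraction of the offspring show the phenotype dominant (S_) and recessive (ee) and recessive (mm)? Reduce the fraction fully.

SsEemm gametes: SEm×2, Sem×2, sEm×2, sem×2
SseeMm gametes: SeM×2, Sem×2, seM×2, sem×2
SsEemm×SseeMm grid (8·8=64): SSEeMm=4 SSEemm=4 SSeeMm=4 SSeemm=4 SsEeMm=8 SsEemm=8 SseeMm=8 Sseemm=8 ssEeMm=4 ssEemm=4 sseeMm=4 sseemm=4
S_ ee mm hits 12/64; gcd=4; 12÷4/64÷4 = 3/16

P(S_ ee mm) = 3/16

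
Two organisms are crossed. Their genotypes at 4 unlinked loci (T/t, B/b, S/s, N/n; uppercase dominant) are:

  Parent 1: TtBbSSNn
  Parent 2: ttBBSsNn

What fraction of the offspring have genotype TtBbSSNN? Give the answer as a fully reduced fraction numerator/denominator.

TtBbSSNn gametes: TBSN×2, TBSn×2, TbSN×2, TbSn×2, tBSN×2, tBSn×2, tbSN×2, tbSn×2
ttBBSsNn gametes: tBSN×4, tBSn×4, tBsN×4, tBsn×4
TtBbSSNn×ttBBSsNn grid (16·16=256): TtBBSSNN=8 TtBBSSNn=16 TtBBSSnn=8 TtBBSsNN=8 TtBBSsNn=16 TtBBSsnn=8 TtBbSSNN=8 TtBbSSNn=16 TtBbSSnn=8 TtBbSsNN=8 TtBbSsNn=16 TtBbSsnn=8 ttBBSSNN=8 ttBBSSNn=16 ttBBSSnn=8 ttBBSsNN=8 ttBBSsNn=16 ttBBSsnn=8 ttBbSSNN=8 ttBbSSNn=16 ttBbSSnn=8 ttBbSsNN=8 ttBbSsNn=16 ttBbSsnn=8
TtBbSSNN hits 8/256; gcd=8; 8÷8/256÷8 = 1/32

P(TtBbSSNN) = 1/32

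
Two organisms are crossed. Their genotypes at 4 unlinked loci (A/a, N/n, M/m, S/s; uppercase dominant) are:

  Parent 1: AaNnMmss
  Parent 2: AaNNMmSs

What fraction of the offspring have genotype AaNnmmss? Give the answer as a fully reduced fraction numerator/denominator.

P(AaNnmmss) = 1/32

AaNnMmss gametes: ANMs×2, ANms×2, AnMs×2, Anms×2, aNMs×2, aNms×2, anMs×2, anms×2
AaNNMmSs gametes: ANMS×2, ANMs×2, ANmS×2, ANms×2, aNMS×2, aNMs×2, aNmS×2, aNms×2
AaNnMmss×AaNNMmSs grid (16·16=256): AANNMMSs=4 AANNMMss=4 AANNMmSs=8 AANNMmss=8 AANNmmSs=4 AANNmmss=4 AANnMMSs=4 AANnMMss=4 AANnMmSs=8 AANnMmss=8 AANnmmSs=4 AANnmmss=4 AaNNMMSs=8 AaNNMMss=8 AaNNMmSs=16 AaNNMmss=16 AaNNmmSs=8 AaNNmmss=8 AaNnMMSs=8 AaNnMMss=8 AaNnMmSs=16 AaNnMmss=16 AaNnmmSs=8 AaNnmmss=8 aaNNMMSs=4 aaNNMMss=4 aaNNMmSs=8 aaNNMmss=8 aaNNmmSs=4 aaNNmmss=4 aaNnMMSs=4 aaNnMMss=4 aaNnMmSs=8 aaNnMmss=8 aaNnmmSs=4 aaNnmmss=4
AaNnmmss hits 8/256; gcd=8; 8÷8/256÷8 = 1/32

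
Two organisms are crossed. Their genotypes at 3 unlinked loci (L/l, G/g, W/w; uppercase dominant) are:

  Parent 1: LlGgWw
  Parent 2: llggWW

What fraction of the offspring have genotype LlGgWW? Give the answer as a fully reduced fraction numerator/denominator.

LlGgWw gametes: LGW×1, LGw×1, LgW×1, Lgw×1, lGW×1, lGw×1, lgW×1, lgw×1
llggWW gametes: lgW×8
LlGgWw×llggWW grid (8·8=64): LlGgWW=8 LlGgWw=8 LlggWW=8 LlggWw=8 llGgWW=8 llGgWw=8 llggWW=8 llggWw=8
LlGgWW hits 8/64; gcd=8; 8÷8/64÷8 = 1/8

P(LlGgWW) = 1/8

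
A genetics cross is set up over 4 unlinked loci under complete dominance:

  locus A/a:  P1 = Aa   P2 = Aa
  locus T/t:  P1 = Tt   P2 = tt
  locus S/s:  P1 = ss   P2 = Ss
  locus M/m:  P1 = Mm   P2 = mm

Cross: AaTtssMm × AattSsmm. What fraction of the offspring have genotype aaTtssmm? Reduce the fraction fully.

AaTtssMm gametes: ATsM×2, ATsm×2, AtsM×2, Atsm×2, aTsM×2, aTsm×2, atsM×2, atsm×2
AattSsmm gametes: AtSm×4, Atsm×4, atSm×4, atsm×4
AaTtssMm×AattSsmm grid (16·16=256): AATtSsMm=8 AATtSsmm=8 AATtssMm=8 AATtssmm=8 AAttSsMm=8 AAttSsmm=8 AAttssMm=8 AAttssmm=8 AaTtSsMm=16 AaTtSsmm=16 AaTtssMm=16 AaTtssmm=16 AattSsMm=16 AattSsmm=16 AattssMm=16 Aattssmm=16 aaTtSsMm=8 aaTtSsmm=8 aaTtssMm=8 aaTtssmm=8 aattSsMm=8 aattSsmm=8 aattssMm=8 aattssmm=8
aaTtssmm hits 8/256; gcd=8; 8÷8/256÷8 = 1/32

P(aaTtssmm) = 1/32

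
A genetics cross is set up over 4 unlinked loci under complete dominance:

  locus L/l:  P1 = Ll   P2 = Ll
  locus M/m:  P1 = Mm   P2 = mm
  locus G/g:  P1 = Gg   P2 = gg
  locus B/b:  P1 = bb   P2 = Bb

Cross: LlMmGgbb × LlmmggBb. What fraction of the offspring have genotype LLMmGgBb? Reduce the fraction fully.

LlMmGgbb gametes: LMGb×2, LMgb×2, LmGb×2, Lmgb×2, lMGb×2, lMgb×2, lmGb×2, lmgb×2
LlmmggBb gametes: LmgB×4, Lmgb×4, lmgB×4, lmgb×4
LlMmGgbb×LlmmggBb grid (16·16=256): LLMmGgBb=8 LLMmGgbb=8 LLMmggBb=8 LLMmggbb=8 LLmmGgBb=8 LLmmGgbb=8 LLmmggBb=8 LLmmggbb=8 LlMmGgBb=16 LlMmGgbb=16 LlMmggBb=16 LlMmggbb=16 LlmmGgBb=16 LlmmGgbb=16 LlmmggBb=16 Llmmggbb=16 llMmGgBb=8 llMmGgbb=8 llMmggBb=8 llMmggbb=8 llmmGgBb=8 llmmGgbb=8 llmmggBb=8 llmmggbb=8
LLMmGgBb hits 8/256; gcd=8; 8÷8/256÷8 = 1/32

P(LLMmGgBb) = 1/32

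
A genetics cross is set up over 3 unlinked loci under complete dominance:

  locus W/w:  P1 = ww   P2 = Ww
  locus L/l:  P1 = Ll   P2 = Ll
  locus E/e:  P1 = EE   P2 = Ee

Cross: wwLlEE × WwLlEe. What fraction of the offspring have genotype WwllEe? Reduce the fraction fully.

wwLlEE gametes: wLE×4, wlE×4
WwLlEe gametes: WLE×1, WLe×1, WlE×1, Wle×1, wLE×1, wLe×1, wlE×1, wle×1
wwLlEE×WwLlEe grid (8·8=64): WwLLEE=4 WwLLEe=4 WwLlEE=8 WwLlEe=8 WwllEE=4 WwllEe=4 wwLLEE=4 wwLLEe=4 wwLlEE=8 wwLlEe=8 wwllEE=4 wwllEe=4
WwllEe hits 4/64; gcd=4; 4÷4/64÷4 = 1/16

P(WwllEe) = 1/16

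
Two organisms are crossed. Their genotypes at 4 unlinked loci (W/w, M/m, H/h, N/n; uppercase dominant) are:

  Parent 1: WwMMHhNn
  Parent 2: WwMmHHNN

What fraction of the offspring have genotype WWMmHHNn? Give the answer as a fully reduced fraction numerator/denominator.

WwMMHhNn gametes: WMHN×2, WMHn×2, WMhN×2, WMhn×2, wMHN×2, wMHn×2, wMhN×2, wMhn×2
WwMmHHNN gametes: WMHN×4, WmHN×4, wMHN×4, wmHN×4
WwMMHhNn×WwMmHHNN grid (16·16=256): WWMMHHNN=8 WWMMHHNn=8 WWMMHhNN=8 WWMMHhNn=8 WWMmHHNN=8 WWMmHHNn=8 WWMmHhNN=8 WWMmHhNn=8 WwMMHHNN=16 WwMMHHNn=16 WwMMHhNN=16 WwMMHhNn=16 WwMmHHNN=16 WwMmHHNn=16 WwMmHhNN=16 WwMmHhNn=16 wwMMHHNN=8 wwMMHHNn=8 wwMMHhNN=8 wwMMHhNn=8 wwMmHHNN=8 wwMmHHNn=8 wwMmHhNN=8 wwMmHhNn=8
WWMmHHNn hits 8/256; gcd=8; 8÷8/256÷8 = 1/32

P(WWMmHHNn) = 1/32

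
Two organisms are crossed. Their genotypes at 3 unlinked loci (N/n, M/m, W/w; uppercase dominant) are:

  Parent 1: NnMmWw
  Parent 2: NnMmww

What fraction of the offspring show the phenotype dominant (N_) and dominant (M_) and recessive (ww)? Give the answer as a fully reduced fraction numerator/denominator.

NnMmWw gametes: NMW×1, NMw×1, NmW×1, Nmw×1, nMW×1, nMw×1, nmW×1, nmw×1
NnMmww gametes: NMw×2, Nmw×2, nMw×2, nmw×2
NnMmWw×NnMmww grid (8·8=64): NNMMWw=2 NNMMww=2 NNMmWw=4 NNMmww=4 NNmmWw=2 NNmmww=2 NnMMWw=4 NnMMww=4 NnMmWw=8 NnMmww=8 NnmmWw=4 Nnmmww=4 nnMMWw=2 nnMMww=2 nnMmWw=4 nnMmww=4 nnmmWw=2 nnmmww=2
N_ M_ ww hits 18/64; gcd=2; 18÷2/64÷2 = 9/32

P(N_ M_ ww) = 9/32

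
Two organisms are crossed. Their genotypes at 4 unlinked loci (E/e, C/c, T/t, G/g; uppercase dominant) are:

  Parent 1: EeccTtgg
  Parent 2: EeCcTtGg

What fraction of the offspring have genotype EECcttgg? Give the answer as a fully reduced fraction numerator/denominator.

EeccTtgg gametes: EcTg×4, Ectg×4, ecTg×4, ectg×4
EeCcTtGg gametes: ECTG×1, ECTg×1, ECtG×1, ECtg×1, EcTG×1, EcTg×1, EctG×1, Ectg×1, eCTG×1, eCTg×1, eCtG×1, eCtg×1, ecTG×1, ecTg×1, ectG×1, ectg×1
EeccTtgg×EeCcTtGg grid (16·16=256): EECcTTGg=4 EECcTTgg=4 EECcTtGg=8 EECcTtgg=8 EECcttGg=4 EECcttgg=4 EEccTTGg=4 EEccTTgg=4 EEccTtGg=8 EEccTtgg=8 EEccttGg=4 EEccttgg=4 EeCcTTGg=8 EeCcTTgg=8 EeCcTtGg=16 EeCcTtgg=16 EeCcttGg=8 EeCcttgg=8 EeccTTGg=8 EeccTTgg=8 EeccTtGg=16 EeccTtgg=16 EeccttGg=8 Eeccttgg=8 eeCcTTGg=4 eeCcTTgg=4 eeCcTtGg=8 eeCcTtgg=8 eeCcttGg=4 eeCcttgg=4 eeccTTGg=4 eeccTTgg=4 eeccTtGg=8 eeccTtgg=8 eeccttGg=4 eeccttgg=4
EECcttgg hits 4/256; gcd=4; 4÷4/256÷4 = 1/64

P(EECcttgg) = 1/64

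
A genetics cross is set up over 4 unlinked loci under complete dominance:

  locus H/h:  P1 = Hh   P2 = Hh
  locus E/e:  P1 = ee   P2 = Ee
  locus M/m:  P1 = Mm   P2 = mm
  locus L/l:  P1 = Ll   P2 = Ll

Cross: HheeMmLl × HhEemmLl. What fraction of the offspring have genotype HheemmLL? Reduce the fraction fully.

P(HheemmLL) = 1/32

HheeMmLl gametes: HeML×2, HeMl×2, HemL×2, Heml×2, heML×2, heMl×2, hemL×2, heml×2
HhEemmLl gametes: HEmL×2, HEml×2, HemL×2, Heml×2, hEmL×2, hEml×2, hemL×2, heml×2
HheeMmLl×HhEemmLl grid (16·16=256): HHEeMmLL=4 HHEeMmLl=8 HHEeMmll=4 HHEemmLL=4 HHEemmLl=8 HHEemmll=4 HHeeMmLL=4 HHeeMmLl=8 HHeeMmll=4 HHeemmLL=4 HHeemmLl=8 HHeemmll=4 HhEeMmLL=8 HhEeMmLl=16 HhEeMmll=8 HhEemmLL=8 HhEemmLl=16 HhEemmll=8 HheeMmLL=8 HheeMmLl=16 HheeMmll=8 HheemmLL=8 HheemmLl=16 Hheemmll=8 hhEeMmLL=4 hhEeMmLl=8 hhEeMmll=4 hhEemmLL=4 hhEemmLl=8 hhEemmll=4 hheeMmLL=4 hheeMmLl=8 hheeMmll=4 hheemmLL=4 hheemmLl=8 hheemmll=4
HheemmLL hits 8/256; gcd=8; 8÷8/256÷8 = 1/32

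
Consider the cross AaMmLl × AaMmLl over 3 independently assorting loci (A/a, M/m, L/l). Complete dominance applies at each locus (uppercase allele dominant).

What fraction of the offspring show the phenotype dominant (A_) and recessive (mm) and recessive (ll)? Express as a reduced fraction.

P(A_ mm ll) = 3/64

AaMmLl gametes: AML×1, AMl×1, AmL×1, Aml×1, aML×1, aMl×1, amL×1, aml×1
AaMmLl gametes: AML×1, AMl×1, AmL×1, Aml×1, aML×1, aMl×1, amL×1, aml×1
AaMmLl×AaMmLl grid (8·8=64): AAMMLL=1 AAMMLl=2 AAMMll=1 AAMmLL=2 AAMmLl=4 AAMmll=2 AAmmLL=1 AAmmLl=2 AAmmll=1 AaMMLL=2 AaMMLl=4 AaMMll=2 AaMmLL=4 AaMmLl=8 AaMmll=4 AammLL=2 AammLl=4 Aammll=2 aaMMLL=1 aaMMLl=2 aaMMll=1 aaMmLL=2 aaMmLl=4 aaMmll=2 aammLL=1 aammLl=2 aammll=1
A_ mm ll hits 3/64; gcd=1; 3÷1/64÷1 = 3/64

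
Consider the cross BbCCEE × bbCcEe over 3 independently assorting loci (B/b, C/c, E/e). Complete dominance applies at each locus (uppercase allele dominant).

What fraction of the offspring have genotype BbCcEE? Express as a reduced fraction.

BbCCEE gametes: BCE×4, bCE×4
bbCcEe gametes: bCE×2, bCe×2, bcE×2, bce×2
BbCCEE×bbCcEe grid (8·8=64): BbCCEE=8 BbCCEe=8 BbCcEE=8 BbCcEe=8 bbCCEE=8 bbCCEe=8 bbCcEE=8 bbCcEe=8
BbCcEE hits 8/64; gcd=8; 8÷8/64÷8 = 1/8

P(BbCcEE) = 1/8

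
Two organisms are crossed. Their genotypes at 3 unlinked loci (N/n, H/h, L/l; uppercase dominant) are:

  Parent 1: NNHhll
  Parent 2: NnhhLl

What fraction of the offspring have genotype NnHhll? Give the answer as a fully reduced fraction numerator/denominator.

NNHhll gametes: NHl×4, Nhl×4
NnhhLl gametes: NhL×2, Nhl×2, nhL×2, nhl×2
NNHhll×NnhhLl grid (8·8=64): NNHhLl=8 NNHhll=8 NNhhLl=8 NNhhll=8 NnHhLl=8 NnHhll=8 NnhhLl=8 Nnhhll=8
NnHhll hits 8/64; gcd=8; 8÷8/64÷8 = 1/8

P(NnHhll) = 1/8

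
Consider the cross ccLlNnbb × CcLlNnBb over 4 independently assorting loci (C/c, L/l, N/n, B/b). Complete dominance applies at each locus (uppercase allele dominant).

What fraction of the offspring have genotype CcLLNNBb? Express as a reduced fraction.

ccLlNnbb gametes: cLNb×4, cLnb×4, clNb×4, clnb×4
CcLlNnBb gametes: CLNB×1, CLNb×1, CLnB×1, CLnb×1, ClNB×1, ClNb×1, ClnB×1, Clnb×1, cLNB×1, cLNb×1, cLnB×1, cLnb×1, clNB×1, clNb×1, clnB×1, clnb×1
ccLlNnbb×CcLlNnBb grid (16·16=256): CcLLNNBb=4 CcLLNNbb=4 CcLLNnBb=8 CcLLNnbb=8 CcLLnnBb=4 CcLLnnbb=4 CcLlNNBb=8 CcLlNNbb=8 CcLlNnBb=16 CcLlNnbb=16 CcLlnnBb=8 CcLlnnbb=8 CcllNNBb=4 CcllNNbb=4 CcllNnBb=8 CcllNnbb=8 CcllnnBb=4 Ccllnnbb=4 ccLLNNBb=4 ccLLNNbb=4 ccLLNnBb=8 ccLLNnbb=8 ccLLnnBb=4 ccLLnnbb=4 ccLlNNBb=8 ccLlNNbb=8 ccLlNnBb=16 ccLlNnbb=16 ccLlnnBb=8 ccLlnnbb=8 ccllNNBb=4 ccllNNbb=4 ccllNnBb=8 ccllNnbb=8 ccllnnBb=4 ccllnnbb=4
CcLLNNBb hits 4/256; gcd=4; 4÷4/256÷4 = 1/64

P(CcLLNNBb) = 1/64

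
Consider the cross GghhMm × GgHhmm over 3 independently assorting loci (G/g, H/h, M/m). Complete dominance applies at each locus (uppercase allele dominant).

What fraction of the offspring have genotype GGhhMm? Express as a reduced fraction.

P(GGhhMm) = 1/16

GghhMm gametes: GhM×2, Ghm×2, ghM×2, ghm×2
GgHhmm gametes: GHm×2, Ghm×2, gHm×2, ghm×2
GghhMm×GgHhmm grid (8·8=64): GGHhMm=4 GGHhmm=4 GGhhMm=4 GGhhmm=4 GgHhMm=8 GgHhmm=8 GghhMm=8 Gghhmm=8 ggHhMm=4 ggHhmm=4 gghhMm=4 gghhmm=4
GGhhMm hits 4/64; gcd=4; 4÷4/64÷4 = 1/16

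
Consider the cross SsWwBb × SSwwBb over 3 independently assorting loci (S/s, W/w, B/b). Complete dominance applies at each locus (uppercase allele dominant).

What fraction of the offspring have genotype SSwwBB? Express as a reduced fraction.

SsWwBb gametes: SWB×1, SWb×1, SwB×1, Swb×1, sWB×1, sWb×1, swB×1, swb×1
SSwwBb gametes: SwB×4, Swb×4
SsWwBb×SSwwBb grid (8·8=64): SSWwBB=4 SSWwBb=8 SSWwbb=4 SSwwBB=4 SSwwBb=8 SSwwbb=4 SsWwBB=4 SsWwBb=8 SsWwbb=4 SswwBB=4 SswwBb=8 Sswwbb=4
SSwwBB hits 4/64; gcd=4; 4÷4/64÷4 = 1/16

P(SSwwBB) = 1/16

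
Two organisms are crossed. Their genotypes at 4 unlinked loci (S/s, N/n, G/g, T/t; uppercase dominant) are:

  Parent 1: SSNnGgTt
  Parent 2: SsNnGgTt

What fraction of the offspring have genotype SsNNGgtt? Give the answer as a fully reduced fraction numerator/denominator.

P(SsNNGgtt) = 1/64

SSNnGgTt gametes: SNGT×2, SNGt×2, SNgT×2, SNgt×2, SnGT×2, SnGt×2, SngT×2, Sngt×2
SsNnGgTt gametes: SNGT×1, SNGt×1, SNgT×1, SNgt×1, SnGT×1, SnGt×1, SngT×1, Sngt×1, sNGT×1, sNGt×1, sNgT×1, sNgt×1, snGT×1, snGt×1, sngT×1, sngt×1
SSNnGgTt×SsNnGgTt grid (16·16=256): SSNNGGTT=2 SSNNGGTt=4 SSNNGGtt=2 SSNNGgTT=4 SSNNGgTt=8 SSNNGgtt=4 SSNNggTT=2 SSNNggTt=4 SSNNggtt=2 SSNnGGTT=4 SSNnGGTt=8 SSNnGGtt=4 SSNnGgTT=8 SSNnGgTt=16 SSNnGgtt=8 SSNnggTT=4 SSNnggTt=8 SSNnggtt=4 SSnnGGTT=2 SSnnGGTt=4 SSnnGGtt=2 SSnnGgTT=4 SSnnGgTt=8 SSnnGgtt=4 SSnnggTT=2 SSnnggTt=4 SSnnggtt=2 SsNNGGTT=2 SsNNGGTt=4 SsNNGGtt=2 SsNNGgTT=4 SsNNGgTt=8 SsNNGgtt=4 SsNNggTT=2 SsNNggTt=4 SsNNggtt=2 SsNnGGTT=4 SsNnGGTt=8 SsNnGGtt=4 SsNnGgTT=8 SsNnGgTt=16 SsNnGgtt=8 SsNnggTT=4 SsNnggTt=8 SsNnggtt=4 SsnnGGTT=2 SsnnGGTt=4 SsnnGGtt=2 SsnnGgTT=4 SsnnGgTt=8 SsnnGgtt=4 SsnnggTT=2 SsnnggTt=4 Ssnnggtt=2
SsNNGgtt hits 4/256; gcd=4; 4÷4/256÷4 = 1/64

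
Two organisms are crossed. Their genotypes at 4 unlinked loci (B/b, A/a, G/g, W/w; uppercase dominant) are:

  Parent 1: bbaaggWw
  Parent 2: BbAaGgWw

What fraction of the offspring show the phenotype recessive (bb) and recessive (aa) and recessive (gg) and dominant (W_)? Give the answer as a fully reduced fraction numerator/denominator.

P(bb aa gg W_) = 3/32

bbaaggWw gametes: bagW×8, bagw×8
BbAaGgWw gametes: BAGW×1, BAGw×1, BAgW×1, BAgw×1, BaGW×1, BaGw×1, BagW×1, Bagw×1, bAGW×1, bAGw×1, bAgW×1, bAgw×1, baGW×1, baGw×1, bagW×1, bagw×1
bbaaggWw×BbAaGgWw grid (16·16=256): BbAaGgWW=8 BbAaGgWw=16 BbAaGgww=8 BbAaggWW=8 BbAaggWw=16 BbAaggww=8 BbaaGgWW=8 BbaaGgWw=16 BbaaGgww=8 BbaaggWW=8 BbaaggWw=16 Bbaaggww=8 bbAaGgWW=8 bbAaGgWw=16 bbAaGgww=8 bbAaggWW=8 bbAaggWw=16 bbAaggww=8 bbaaGgWW=8 bbaaGgWw=16 bbaaGgww=8 bbaaggWW=8 bbaaggWw=16 bbaaggww=8
bb aa gg W_ hits 24/256; gcd=8; 24÷8/256÷8 = 3/32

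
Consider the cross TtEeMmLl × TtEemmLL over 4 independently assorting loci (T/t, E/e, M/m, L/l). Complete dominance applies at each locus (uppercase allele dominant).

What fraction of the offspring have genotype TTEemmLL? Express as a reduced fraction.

TtEeMmLl gametes: TEML×1, TEMl×1, TEmL×1, TEml×1, TeML×1, TeMl×1, TemL×1, Teml×1, tEML×1, tEMl×1, tEmL×1, tEml×1, teML×1, teMl×1, temL×1, teml×1
TtEemmLL gametes: TEmL×4, TemL×4, tEmL×4, temL×4
TtEeMmLl×TtEemmLL grid (16·16=256): TTEEMmLL=4 TTEEMmLl=4 TTEEmmLL=4 TTEEmmLl=4 TTEeMmLL=8 TTEeMmLl=8 TTEemmLL=8 TTEemmLl=8 TTeeMmLL=4 TTeeMmLl=4 TTeemmLL=4 TTeemmLl=4 TtEEMmLL=8 TtEEMmLl=8 TtEEmmLL=8 TtEEmmLl=8 TtEeMmLL=16 TtEeMmLl=16 TtEemmLL=16 TtEemmLl=16 TteeMmLL=8 TteeMmLl=8 TteemmLL=8 TteemmLl=8 ttEEMmLL=4 ttEEMmLl=4 ttEEmmLL=4 ttEEmmLl=4 ttEeMmLL=8 ttEeMmLl=8 ttEemmLL=8 ttEemmLl=8 tteeMmLL=4 tteeMmLl=4 tteemmLL=4 tteemmLl=4
TTEemmLL hits 8/256; gcd=8; 8÷8/256÷8 = 1/32

P(TTEemmLL) = 1/32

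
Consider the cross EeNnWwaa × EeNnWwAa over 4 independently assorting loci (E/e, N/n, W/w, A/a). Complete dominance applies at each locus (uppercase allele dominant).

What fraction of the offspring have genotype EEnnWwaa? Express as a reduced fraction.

P(EEnnWwaa) = 1/64

EeNnWwaa gametes: ENWa×2, ENwa×2, EnWa×2, Enwa×2, eNWa×2, eNwa×2, enWa×2, enwa×2
EeNnWwAa gametes: ENWA×1, ENWa×1, ENwA×1, ENwa×1, EnWA×1, EnWa×1, EnwA×1, Enwa×1, eNWA×1, eNWa×1, eNwA×1, eNwa×1, enWA×1, enWa×1, enwA×1, enwa×1
EeNnWwaa×EeNnWwAa grid (16·16=256): EENNWWAa=2 EENNWWaa=2 EENNWwAa=4 EENNWwaa=4 EENNwwAa=2 EENNwwaa=2 EENnWWAa=4 EENnWWaa=4 EENnWwAa=8 EENnWwaa=8 EENnwwAa=4 EENnwwaa=4 EEnnWWAa=2 EEnnWWaa=2 EEnnWwAa=4 EEnnWwaa=4 EEnnwwAa=2 EEnnwwaa=2 EeNNWWAa=4 EeNNWWaa=4 EeNNWwAa=8 EeNNWwaa=8 EeNNwwAa=4 EeNNwwaa=4 EeNnWWAa=8 EeNnWWaa=8 EeNnWwAa=16 EeNnWwaa=16 EeNnwwAa=8 EeNnwwaa=8 EennWWAa=4 EennWWaa=4 EennWwAa=8 EennWwaa=8 EennwwAa=4 Eennwwaa=4 eeNNWWAa=2 eeNNWWaa=2 eeNNWwAa=4 eeNNWwaa=4 eeNNwwAa=2 eeNNwwaa=2 eeNnWWAa=4 eeNnWWaa=4 eeNnWwAa=8 eeNnWwaa=8 eeNnwwAa=4 eeNnwwaa=4 eennWWAa=2 eennWWaa=2 eennWwAa=4 eennWwaa=4 eennwwAa=2 eennwwaa=2
EEnnWwaa hits 4/256; gcd=4; 4÷4/256÷4 = 1/64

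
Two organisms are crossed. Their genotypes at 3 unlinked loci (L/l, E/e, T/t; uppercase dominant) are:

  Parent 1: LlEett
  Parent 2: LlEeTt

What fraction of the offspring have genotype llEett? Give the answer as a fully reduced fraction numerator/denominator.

LlEett gametes: LEt×2, Let×2, lEt×2, let×2
LlEeTt gametes: LET×1, LEt×1, LeT×1, Let×1, lET×1, lEt×1, leT×1, let×1
LlEett×LlEeTt grid (8·8=64): LLEETt=2 LLEEtt=2 LLEeTt=4 LLEett=4 LLeeTt=2 LLeett=2 LlEETt=4 LlEEtt=4 LlEeTt=8 LlEett=8 LleeTt=4 Lleett=4 llEETt=2 llEEtt=2 llEeTt=4 llEett=4 lleeTt=2 lleett=2
llEett hits 4/64; gcd=4; 4÷4/64÷4 = 1/16

P(llEett) = 1/16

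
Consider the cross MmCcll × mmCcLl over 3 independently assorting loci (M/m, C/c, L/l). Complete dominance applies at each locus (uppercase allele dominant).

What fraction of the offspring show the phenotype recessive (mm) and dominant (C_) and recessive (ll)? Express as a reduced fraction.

P(mm C_ ll) = 3/16

MmCcll gametes: MCl×2, Mcl×2, mCl×2, mcl×2
mmCcLl gametes: mCL×2, mCl×2, mcL×2, mcl×2
MmCcll×mmCcLl grid (8·8=64): MmCCLl=4 MmCCll=4 MmCcLl=8 MmCcll=8 MmccLl=4 Mmccll=4 mmCCLl=4 mmCCll=4 mmCcLl=8 mmCcll=8 mmccLl=4 mmccll=4
mm C_ ll hits 12/64; gcd=4; 12÷4/64÷4 = 3/16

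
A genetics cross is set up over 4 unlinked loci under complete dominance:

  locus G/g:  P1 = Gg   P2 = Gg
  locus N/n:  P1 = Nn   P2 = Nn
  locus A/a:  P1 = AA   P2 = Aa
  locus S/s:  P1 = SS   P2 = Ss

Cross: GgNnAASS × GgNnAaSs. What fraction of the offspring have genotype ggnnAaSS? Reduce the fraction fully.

P(ggnnAaSS) = 1/64

GgNnAASS gametes: GNAS×4, GnAS×4, gNAS×4, gnAS×4
GgNnAaSs gametes: GNAS×1, GNAs×1, GNaS×1, GNas×1, GnAS×1, GnAs×1, GnaS×1, Gnas×1, gNAS×1, gNAs×1, gNaS×1, gNas×1, gnAS×1, gnAs×1, gnaS×1, gnas×1
GgNnAASS×GgNnAaSs grid (16·16=256): GGNNAASS=4 GGNNAASs=4 GGNNAaSS=4 GGNNAaSs=4 GGNnAASS=8 GGNnAASs=8 GGNnAaSS=8 GGNnAaSs=8 GGnnAASS=4 GGnnAASs=4 GGnnAaSS=4 GGnnAaSs=4 GgNNAASS=8 GgNNAASs=8 GgNNAaSS=8 GgNNAaSs=8 GgNnAASS=16 GgNnAASs=16 GgNnAaSS=16 GgNnAaSs=16 GgnnAASS=8 GgnnAASs=8 GgnnAaSS=8 GgnnAaSs=8 ggNNAASS=4 ggNNAASs=4 ggNNAaSS=4 ggNNAaSs=4 ggNnAASS=8 ggNnAASs=8 ggNnAaSS=8 ggNnAaSs=8 ggnnAASS=4 ggnnAASs=4 ggnnAaSS=4 ggnnAaSs=4
ggnnAaSS hits 4/256; gcd=4; 4÷4/256÷4 = 1/64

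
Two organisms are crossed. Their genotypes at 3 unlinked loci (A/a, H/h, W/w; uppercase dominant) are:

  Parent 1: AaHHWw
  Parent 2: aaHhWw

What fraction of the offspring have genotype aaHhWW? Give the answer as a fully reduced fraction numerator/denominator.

P(aaHhWW) = 1/16

AaHHWw gametes: AHW×2, AHw×2, aHW×2, aHw×2
aaHhWw gametes: aHW×2, aHw×2, ahW×2, ahw×2
AaHHWw×aaHhWw grid (8·8=64): AaHHWW=4 AaHHWw=8 AaHHww=4 AaHhWW=4 AaHhWw=8 AaHhww=4 aaHHWW=4 aaHHWw=8 aaHHww=4 aaHhWW=4 aaHhWw=8 aaHhww=4
aaHhWW hits 4/64; gcd=4; 4÷4/64÷4 = 1/16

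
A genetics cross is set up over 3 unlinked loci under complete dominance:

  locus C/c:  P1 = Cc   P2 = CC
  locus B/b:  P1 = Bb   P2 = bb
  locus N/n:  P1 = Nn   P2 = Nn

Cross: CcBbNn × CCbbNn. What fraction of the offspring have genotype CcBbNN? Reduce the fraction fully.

CcBbNn gametes: CBN×1, CBn×1, CbN×1, Cbn×1, cBN×1, cBn×1, cbN×1, cbn×1
CCbbNn gametes: CbN×4, Cbn×4
CcBbNn×CCbbNn grid (8·8=64): CCBbNN=4 CCBbNn=8 CCBbnn=4 CCbbNN=4 CCbbNn=8 CCbbnn=4 CcBbNN=4 CcBbNn=8 CcBbnn=4 CcbbNN=4 CcbbNn=8 Ccbbnn=4
CcBbNN hits 4/64; gcd=4; 4÷4/64÷4 = 1/16

P(CcBbNN) = 1/16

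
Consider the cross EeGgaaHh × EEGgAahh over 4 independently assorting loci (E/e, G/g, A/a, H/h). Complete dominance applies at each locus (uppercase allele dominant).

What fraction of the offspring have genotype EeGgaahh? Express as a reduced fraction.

EeGgaaHh gametes: EGaH×2, EGah×2, EgaH×2, Egah×2, eGaH×2, eGah×2, egaH×2, egah×2
EEGgAahh gametes: EGAh×4, EGah×4, EgAh×4, Egah×4
EeGgaaHh×EEGgAahh grid (16·16=256): EEGGAaHh=8 EEGGAahh=8 EEGGaaHh=8 EEGGaahh=8 EEGgAaHh=16 EEGgAahh=16 EEGgaaHh=16 EEGgaahh=16 EEggAaHh=8 EEggAahh=8 EEggaaHh=8 EEggaahh=8 EeGGAaHh=8 EeGGAahh=8 EeGGaaHh=8 EeGGaahh=8 EeGgAaHh=16 EeGgAahh=16 EeGgaaHh=16 EeGgaahh=16 EeggAaHh=8 EeggAahh=8 EeggaaHh=8 Eeggaahh=8
EeGgaahh hits 16/256; gcd=16; 16÷16/256÷16 = 1/16

P(EeGgaahh) = 1/16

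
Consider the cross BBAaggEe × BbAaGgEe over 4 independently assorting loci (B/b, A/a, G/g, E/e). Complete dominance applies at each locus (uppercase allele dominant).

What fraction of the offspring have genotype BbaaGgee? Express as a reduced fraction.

BBAaggEe gametes: BAgE×4, BAge×4, BagE×4, Bage×4
BbAaGgEe gametes: BAGE×1, BAGe×1, BAgE×1, BAge×1, BaGE×1, BaGe×1, BagE×1, Bage×1, bAGE×1, bAGe×1, bAgE×1, bAge×1, baGE×1, baGe×1, bagE×1, bage×1
BBAaggEe×BbAaGgEe grid (16·16=256): BBAAGgEE=4 BBAAGgEe=8 BBAAGgee=4 BBAAggEE=4 BBAAggEe=8 BBAAggee=4 BBAaGgEE=8 BBAaGgEe=16 BBAaGgee=8 BBAaggEE=8 BBAaggEe=16 BBAaggee=8 BBaaGgEE=4 BBaaGgEe=8 BBaaGgee=4 BBaaggEE=4 BBaaggEe=8 BBaaggee=4 BbAAGgEE=4 BbAAGgEe=8 BbAAGgee=4 BbAAggEE=4 BbAAggEe=8 BbAAggee=4 BbAaGgEE=8 BbAaGgEe=16 BbAaGgee=8 BbAaggEE=8 BbAaggEe=16 BbAaggee=8 BbaaGgEE=4 BbaaGgEe=8 BbaaGgee=4 BbaaggEE=4 BbaaggEe=8 Bbaaggee=4
BbaaGgee hits 4/256; gcd=4; 4÷4/256÷4 = 1/64

P(BbaaGgee) = 1/64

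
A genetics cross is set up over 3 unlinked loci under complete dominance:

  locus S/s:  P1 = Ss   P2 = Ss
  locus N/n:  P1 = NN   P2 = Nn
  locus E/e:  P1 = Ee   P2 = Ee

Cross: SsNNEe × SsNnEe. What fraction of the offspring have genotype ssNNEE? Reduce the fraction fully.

P(ssNNEE) = 1/32

SsNNEe gametes: SNE×2, SNe×2, sNE×2, sNe×2
SsNnEe gametes: SNE×1, SNe×1, SnE×1, Sne×1, sNE×1, sNe×1, snE×1, sne×1
SsNNEe×SsNnEe grid (8·8=64): SSNNEE=2 SSNNEe=4 SSNNee=2 SSNnEE=2 SSNnEe=4 SSNnee=2 SsNNEE=4 SsNNEe=8 SsNNee=4 SsNnEE=4 SsNnEe=8 SsNnee=4 ssNNEE=2 ssNNEe=4 ssNNee=2 ssNnEE=2 ssNnEe=4 ssNnee=2
ssNNEE hits 2/64; gcd=2; 2÷2/64÷2 = 1/32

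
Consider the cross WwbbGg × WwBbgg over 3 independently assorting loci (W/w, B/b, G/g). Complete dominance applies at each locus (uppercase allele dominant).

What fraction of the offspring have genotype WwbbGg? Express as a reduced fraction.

P(WwbbGg) = 1/8

WwbbGg gametes: WbG×2, Wbg×2, wbG×2, wbg×2
WwBbgg gametes: WBg×2, Wbg×2, wBg×2, wbg×2
WwbbGg×WwBbgg grid (8·8=64): WWBbGg=4 WWBbgg=4 WWbbGg=4 WWbbgg=4 WwBbGg=8 WwBbgg=8 WwbbGg=8 Wwbbgg=8 wwBbGg=4 wwBbgg=4 wwbbGg=4 wwbbgg=4
WwbbGg hits 8/64; gcd=8; 8÷8/64÷8 = 1/8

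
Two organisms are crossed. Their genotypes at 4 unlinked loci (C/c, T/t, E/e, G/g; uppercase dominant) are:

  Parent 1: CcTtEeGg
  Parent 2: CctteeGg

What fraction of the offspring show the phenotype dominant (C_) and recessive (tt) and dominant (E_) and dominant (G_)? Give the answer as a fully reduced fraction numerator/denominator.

CcTtEeGg gametes: CTEG×1, CTEg×1, CTeG×1, CTeg×1, CtEG×1, CtEg×1, CteG×1, Cteg×1, cTEG×1, cTEg×1, cTeG×1, cTeg×1, ctEG×1, ctEg×1, cteG×1, cteg×1
CctteeGg gametes: CteG×4, Cteg×4, cteG×4, cteg×4
CcTtEeGg×CctteeGg grid (16·16=256): CCTtEeGG=4 CCTtEeGg=8 CCTtEegg=4 CCTteeGG=4 CCTteeGg=8 CCTteegg=4 CCttEeGG=4 CCttEeGg=8 CCttEegg=4 CCtteeGG=4 CCtteeGg=8 CCtteegg=4 CcTtEeGG=8 CcTtEeGg=16 CcTtEegg=8 CcTteeGG=8 CcTteeGg=16 CcTteegg=8 CcttEeGG=8 CcttEeGg=16 CcttEegg=8 CctteeGG=8 CctteeGg=16 Cctteegg=8 ccTtEeGG=4 ccTtEeGg=8 ccTtEegg=4 ccTteeGG=4 ccTteeGg=8 ccTteegg=4 ccttEeGG=4 ccttEeGg=8 ccttEegg=4 cctteeGG=4 cctteeGg=8 cctteegg=4
C_ tt E_ G_ hits 36/256; gcd=4; 36÷4/256÷4 = 9/64

P(C_ tt E_ G_) = 9/64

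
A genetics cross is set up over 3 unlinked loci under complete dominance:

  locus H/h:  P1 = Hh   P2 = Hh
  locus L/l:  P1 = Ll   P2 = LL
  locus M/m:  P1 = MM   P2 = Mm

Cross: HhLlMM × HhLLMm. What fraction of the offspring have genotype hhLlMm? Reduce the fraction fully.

HhLlMM gametes: HLM×2, HlM×2, hLM×2, hlM×2
HhLLMm gametes: HLM×2, HLm×2, hLM×2, hLm×2
HhLlMM×HhLLMm grid (8·8=64): HHLLMM=4 HHLLMm=4 HHLlMM=4 HHLlMm=4 HhLLMM=8 HhLLMm=8 HhLlMM=8 HhLlMm=8 hhLLMM=4 hhLLMm=4 hhLlMM=4 hhLlMm=4
hhLlMm hits 4/64; gcd=4; 4÷4/64÷4 = 1/16

P(hhLlMm) = 1/16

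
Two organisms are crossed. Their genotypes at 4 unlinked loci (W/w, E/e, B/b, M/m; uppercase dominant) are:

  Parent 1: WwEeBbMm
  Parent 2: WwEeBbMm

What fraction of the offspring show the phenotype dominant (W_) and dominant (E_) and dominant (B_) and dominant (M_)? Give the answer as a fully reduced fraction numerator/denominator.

WwEeBbMm gametes: WEBM×1, WEBm×1, WEbM×1, WEbm×1, WeBM×1, WeBm×1, WebM×1, Webm×1, wEBM×1, wEBm×1, wEbM×1, wEbm×1, weBM×1, weBm×1, webM×1, webm×1
WwEeBbMm gametes: WEBM×1, WEBm×1, WEbM×1, WEbm×1, WeBM×1, WeBm×1, WebM×1, Webm×1, wEBM×1, wEBm×1, wEbM×1, wEbm×1, weBM×1, weBm×1, webM×1, webm×1
WwEeBbMm×WwEeBbMm grid (16·16=256): WWEEBBMM=1 WWEEBBMm=2 WWEEBBmm=1 WWEEBbMM=2 WWEEBbMm=4 WWEEBbmm=2 WWEEbbMM=1 WWEEbbMm=2 WWEEbbmm=1 WWEeBBMM=2 WWEeBBMm=4 WWEeBBmm=2 WWEeBbMM=4 WWEeBbMm=8 WWEeBbmm=4 WWEebbMM=2 WWEebbMm=4 WWEebbmm=2 WWeeBBMM=1 WWeeBBMm=2 WWeeBBmm=1 WWeeBbMM=2 WWeeBbMm=4 WWeeBbmm=2 WWeebbMM=1 WWeebbMm=2 WWeebbmm=1 WwEEBBMM=2 WwEEBBMm=4 WwEEBBmm=2 WwEEBbMM=4 WwEEBbMm=8 WwEEBbmm=4 WwEEbbMM=2 WwEEbbMm=4 WwEEbbmm=2 WwEeBBMM=4 WwEeBBMm=8 WwEeBBmm=4 WwEeBbMM=8 WwEeBbMm=16 WwEeBbmm=8 WwEebbMM=4 WwEebbMm=8 WwEebbmm=4 WweeBBMM=2 WweeBBMm=4 WweeBBmm=2 WweeBbMM=4 WweeBbMm=8 WweeBbmm=4 WweebbMM=2 WweebbMm=4 Wweebbmm=2 wwEEBBMM=1 wwEEBBMm=2 wwEEBBmm=1 wwEEBbMM=2 wwEEBbMm=4 wwEEBbmm=2 wwEEbbMM=1 wwEEbbMm=2 wwEEbbmm=1 wwEeBBMM=2 wwEeBBMm=4 wwEeBBmm=2 wwEeBbMM=4 wwEeBbMm=8 wwEeBbmm=4 wwEebbMM=2 wwEebbMm=4 wwEebbmm=2 wweeBBMM=1 wweeBBMm=2 wweeBBmm=1 wweeBbMM=2 wweeBbMm=4 wweeBbmm=2 wweebbMM=1 wweebbMm=2 wweebbmm=1
W_ E_ B_ M_ hits 81/256; gcd=1; 81÷1/256÷1 = 81/256

P(W_ E_ B_ M_) = 81/256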